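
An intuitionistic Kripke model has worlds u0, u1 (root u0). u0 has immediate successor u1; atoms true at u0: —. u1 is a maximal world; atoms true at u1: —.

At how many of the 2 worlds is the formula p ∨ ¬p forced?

2

u0: forces it.
u1: forces it.
Worlds forcing the formula: {u0, u1}.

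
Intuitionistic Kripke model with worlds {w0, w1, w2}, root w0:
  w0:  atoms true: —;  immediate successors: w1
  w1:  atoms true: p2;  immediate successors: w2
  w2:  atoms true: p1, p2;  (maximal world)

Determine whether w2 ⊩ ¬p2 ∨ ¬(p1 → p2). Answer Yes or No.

w2 ⊮ ¬p2 ∨ ¬(p1 → p2): neither disjunct is forced at w2.
w2 ⊮ ¬p2 since w2 is accessible from w2 and w2 ⊩ p2.

No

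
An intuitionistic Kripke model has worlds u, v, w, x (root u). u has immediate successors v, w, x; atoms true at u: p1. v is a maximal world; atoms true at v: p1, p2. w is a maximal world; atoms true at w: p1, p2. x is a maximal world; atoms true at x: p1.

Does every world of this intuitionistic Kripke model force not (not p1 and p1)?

u forces not (not p1 and p1): no world accessible from u forces not p1 and p1.
Since the root u forces not (not p1 and p1) and forcing is persistent (monotone upward), every world forces it.

Yes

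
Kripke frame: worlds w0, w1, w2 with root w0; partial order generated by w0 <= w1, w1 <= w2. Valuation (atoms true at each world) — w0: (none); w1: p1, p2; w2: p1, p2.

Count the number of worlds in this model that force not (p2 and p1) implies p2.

w0: forces it.
w1: forces it.
w2: forces it.
Worlds forcing the formula: {w0, w1, w2}.

3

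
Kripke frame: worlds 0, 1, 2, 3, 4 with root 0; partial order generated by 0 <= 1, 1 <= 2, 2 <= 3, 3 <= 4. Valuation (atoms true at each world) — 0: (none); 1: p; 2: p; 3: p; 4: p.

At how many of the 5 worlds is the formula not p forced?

0: does not force it — 0 does not force not p since 1 is accessible from 0 and 1 forces p.
1: does not force it.
2: does not force it.
3: does not force it.
4: does not force it.
Worlds forcing the formula: { }.

0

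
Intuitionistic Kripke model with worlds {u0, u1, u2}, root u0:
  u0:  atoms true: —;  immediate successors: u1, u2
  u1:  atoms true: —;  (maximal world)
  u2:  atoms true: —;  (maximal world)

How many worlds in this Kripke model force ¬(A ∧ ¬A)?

u0: forces it.
u1: forces it.
u2: forces it.
Worlds forcing the formula: {u0, u1, u2}.

3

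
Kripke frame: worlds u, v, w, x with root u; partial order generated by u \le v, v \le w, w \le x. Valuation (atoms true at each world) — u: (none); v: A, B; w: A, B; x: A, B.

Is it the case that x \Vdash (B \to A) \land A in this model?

x \Vdash (B \to A) \land A since x forces both conjuncts.

Yes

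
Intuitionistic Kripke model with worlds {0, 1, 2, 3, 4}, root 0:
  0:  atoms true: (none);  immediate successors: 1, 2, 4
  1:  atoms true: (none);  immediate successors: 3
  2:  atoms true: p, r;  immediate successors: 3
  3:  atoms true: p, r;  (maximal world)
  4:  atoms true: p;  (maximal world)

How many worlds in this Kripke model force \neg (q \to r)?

0: does not force it — 0 \nVdash \neg (q \to r) since 0 is accessible from 0 and 0 \Vdash q \to r.
1: does not force it — 1 \nVdash \neg (q \to r) since 1 is accessible from 1 and 1 \Vdash q \to r.
2: does not force it — 2 \nVdash \neg (q \to r) since 2 is accessible from 2 and 2 \Vdash q \to r.
3: does not force it.
4: does not force it.
Worlds forcing the formula: { }.

0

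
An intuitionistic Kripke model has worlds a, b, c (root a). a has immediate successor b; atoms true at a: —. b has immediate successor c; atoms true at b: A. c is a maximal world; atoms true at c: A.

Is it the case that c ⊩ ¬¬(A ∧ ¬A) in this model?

c ⊮ ¬¬(A ∧ ¬A) since c is accessible from c and c ⊩ ¬(A ∧ ¬A).
c ⊩ ¬(A ∧ ¬A): no world accessible from c forces A ∧ ¬A.

No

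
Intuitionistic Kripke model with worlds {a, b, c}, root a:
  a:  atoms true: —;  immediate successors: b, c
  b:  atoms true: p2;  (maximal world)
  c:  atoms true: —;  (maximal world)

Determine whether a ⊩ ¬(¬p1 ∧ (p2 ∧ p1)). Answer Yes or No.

Yes

a ⊩ ¬(¬p1 ∧ (p2 ∧ p1)): no world accessible from a forces ¬p1 ∧ (p2 ∧ p1).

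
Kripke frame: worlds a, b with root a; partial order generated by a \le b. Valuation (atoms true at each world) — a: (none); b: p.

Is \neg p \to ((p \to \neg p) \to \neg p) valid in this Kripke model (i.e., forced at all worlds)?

Yes

a \Vdash \neg p \to ((p \to \neg p) \to \neg p) vacuously: no world accessible from a forces the antecedent \neg p.
Since the root a forces \neg p \to ((p \to \neg p) \to \neg p) and forcing is persistent (monotone upward), every world forces it.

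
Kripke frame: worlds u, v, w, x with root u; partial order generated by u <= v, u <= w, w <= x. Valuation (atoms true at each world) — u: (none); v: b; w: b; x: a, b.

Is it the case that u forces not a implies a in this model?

No

u does not force not a implies a: at the accessible world v, v forces not a but v does not force a.
v lacks atom a, so v does not force a.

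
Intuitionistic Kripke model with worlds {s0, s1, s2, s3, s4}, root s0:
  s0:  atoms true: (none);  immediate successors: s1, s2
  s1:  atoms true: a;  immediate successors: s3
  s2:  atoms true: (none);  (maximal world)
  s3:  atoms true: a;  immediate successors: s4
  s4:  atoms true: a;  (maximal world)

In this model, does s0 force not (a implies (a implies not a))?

No

s0 does not force not (a implies (a implies not a)) since s2 is accessible from s0 and s2 forces a implies (a implies not a).
s2 forces a implies (a implies not a) vacuously: no world accessible from s2 forces the antecedent a.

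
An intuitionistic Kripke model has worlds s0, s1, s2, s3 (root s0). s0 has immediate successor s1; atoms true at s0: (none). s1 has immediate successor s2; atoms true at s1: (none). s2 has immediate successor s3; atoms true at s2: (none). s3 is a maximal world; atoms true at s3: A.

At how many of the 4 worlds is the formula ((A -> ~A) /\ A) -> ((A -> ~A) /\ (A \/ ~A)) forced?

s0: forces it.
s1: forces it.
s2: forces it.
s3: forces it.
Worlds forcing the formula: {s0, s1, s2, s3}.

4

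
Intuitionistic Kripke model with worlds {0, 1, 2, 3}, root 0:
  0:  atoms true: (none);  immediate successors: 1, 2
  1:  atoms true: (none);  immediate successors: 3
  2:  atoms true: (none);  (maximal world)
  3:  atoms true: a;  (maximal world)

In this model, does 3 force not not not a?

No

3 does not force not not not a since 3 is accessible from 3 and 3 forces not not a.
3 forces not not a: no world accessible from 3 forces not a.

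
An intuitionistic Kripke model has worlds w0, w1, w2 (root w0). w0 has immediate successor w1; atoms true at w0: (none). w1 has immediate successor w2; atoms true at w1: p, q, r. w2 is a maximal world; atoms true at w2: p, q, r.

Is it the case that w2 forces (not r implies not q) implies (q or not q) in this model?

w2 forces (not r implies not q) implies (q or not q): every world accessible from w2 that forces not r implies not q (namely w2) also forces q or not q.

Yes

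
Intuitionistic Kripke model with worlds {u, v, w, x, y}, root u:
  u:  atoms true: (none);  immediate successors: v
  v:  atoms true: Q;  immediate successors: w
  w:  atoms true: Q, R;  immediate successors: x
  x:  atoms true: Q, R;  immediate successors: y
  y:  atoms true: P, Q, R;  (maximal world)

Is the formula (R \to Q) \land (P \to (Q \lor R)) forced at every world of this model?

u \Vdash (R \to Q) \land (P \to (Q \lor R)) since u forces both conjuncts.
Since the root u forces (R \to Q) \land (P \to (Q \lor R)) and forcing is persistent (monotone upward), every world forces it.

Yes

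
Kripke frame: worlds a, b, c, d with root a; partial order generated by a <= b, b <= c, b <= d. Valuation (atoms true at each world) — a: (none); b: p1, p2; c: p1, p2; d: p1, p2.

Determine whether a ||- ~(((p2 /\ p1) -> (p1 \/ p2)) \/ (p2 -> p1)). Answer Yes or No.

a ||-/- ~(((p2 /\ p1) -> (p1 \/ p2)) \/ (p2 -> p1)) since a is accessible from a and a ||- ((p2 /\ p1) -> (p1 \/ p2)) \/ (p2 -> p1).
a ||- ((p2 /\ p1) -> (p1 \/ p2)) \/ (p2 -> p1) via the disjunct (p2 /\ p1) -> (p1 \/ p2).

No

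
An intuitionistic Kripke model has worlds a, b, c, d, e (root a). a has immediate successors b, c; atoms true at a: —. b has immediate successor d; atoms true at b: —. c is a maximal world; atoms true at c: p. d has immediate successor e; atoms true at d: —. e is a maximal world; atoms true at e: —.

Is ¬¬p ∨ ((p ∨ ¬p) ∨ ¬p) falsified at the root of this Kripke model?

a ⊮ ¬¬p ∨ ((p ∨ ¬p) ∨ ¬p): neither disjunct is forced at a.
a ⊮ ¬¬p since b is accessible from a and b ⊩ ¬p.
b ⊩ ¬p: no world accessible from b forces p.
So the root a does not force ¬¬p ∨ ((p ∨ ¬p) ∨ ¬p); the model is a countermodel.

Yes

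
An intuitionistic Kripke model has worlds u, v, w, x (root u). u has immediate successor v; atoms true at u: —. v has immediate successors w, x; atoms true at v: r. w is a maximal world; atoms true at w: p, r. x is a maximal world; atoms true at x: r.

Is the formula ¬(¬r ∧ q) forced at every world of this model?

Yes

u ⊩ ¬(¬r ∧ q): no world accessible from u forces ¬r ∧ q.
Since the root u forces ¬(¬r ∧ q) and forcing is persistent (monotone upward), every world forces it.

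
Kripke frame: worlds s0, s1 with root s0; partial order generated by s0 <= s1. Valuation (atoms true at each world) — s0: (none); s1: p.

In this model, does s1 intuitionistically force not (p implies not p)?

Yes

s1 forces not (p implies not p): no world accessible from s1 forces p implies not p.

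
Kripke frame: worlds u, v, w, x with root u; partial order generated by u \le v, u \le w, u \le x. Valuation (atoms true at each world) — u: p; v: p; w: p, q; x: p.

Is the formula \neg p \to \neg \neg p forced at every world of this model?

u \Vdash \neg p \to \neg \neg p vacuously: no world accessible from u forces the antecedent \neg p.
Since the root u forces \neg p \to \neg \neg p and forcing is persistent (monotone upward), every world forces it.

Yes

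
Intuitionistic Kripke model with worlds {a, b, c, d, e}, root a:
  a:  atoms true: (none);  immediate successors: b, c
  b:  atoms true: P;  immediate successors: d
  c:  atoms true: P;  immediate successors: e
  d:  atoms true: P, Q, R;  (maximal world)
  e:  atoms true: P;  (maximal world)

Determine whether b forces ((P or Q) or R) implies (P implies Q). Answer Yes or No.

No

b does not force ((P or Q) or R) implies (P implies Q): already at b itself, b forces (P or Q) or R but b does not force P implies Q.
b does not force P implies Q: already at b itself, b forces P but b does not force Q.
b lacks atom Q, so b does not force Q.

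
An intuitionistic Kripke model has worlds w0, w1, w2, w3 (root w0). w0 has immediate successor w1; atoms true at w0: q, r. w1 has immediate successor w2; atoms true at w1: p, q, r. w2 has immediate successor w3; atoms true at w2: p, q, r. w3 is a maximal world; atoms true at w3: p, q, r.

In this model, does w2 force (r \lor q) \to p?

w2 \Vdash (r \lor q) \to p: every world accessible from w2 that forces r \lor q (namely w2, w3) also forces p.

Yes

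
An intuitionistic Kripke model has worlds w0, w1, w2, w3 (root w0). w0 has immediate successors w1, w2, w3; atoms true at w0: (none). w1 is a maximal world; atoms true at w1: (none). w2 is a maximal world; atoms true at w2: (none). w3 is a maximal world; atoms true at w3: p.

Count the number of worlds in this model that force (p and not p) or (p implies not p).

2

w0: does not force it — w0 does not force (p and not p) or (p implies not p): neither disjunct is forced at w0.
w1: forces it.
w2: forces it.
w3: does not force it — w3 does not force (p and not p) or (p implies not p): neither disjunct is forced at w3.
Worlds forcing the formula: {w1, w2}.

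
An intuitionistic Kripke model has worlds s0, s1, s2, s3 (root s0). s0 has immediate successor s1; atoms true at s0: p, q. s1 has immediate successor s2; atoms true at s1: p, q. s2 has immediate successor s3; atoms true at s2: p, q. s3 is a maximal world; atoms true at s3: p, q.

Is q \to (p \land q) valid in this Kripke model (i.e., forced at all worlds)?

s0 \Vdash q \to (p \land q): every world accessible from s0 that forces q (namely s0, s1, s2, s3) also forces p \land q.
Since the root s0 forces q \to (p \land q) and forcing is persistent (monotone upward), every world forces it.

Yes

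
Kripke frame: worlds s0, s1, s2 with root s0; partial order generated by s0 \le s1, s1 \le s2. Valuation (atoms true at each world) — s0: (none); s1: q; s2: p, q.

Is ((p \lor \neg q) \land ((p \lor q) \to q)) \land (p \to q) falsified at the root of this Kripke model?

s0 \nVdash ((p \lor \neg q) \land ((p \lor q) \to q)) \land (p \to q) since s0 fails (p \lor \neg q) \land ((p \lor q) \to q).
So the root s0 does not force ((p \lor \neg q) \land ((p \lor q) \to q)) \land (p \to q); the model is a countermodel.

Yes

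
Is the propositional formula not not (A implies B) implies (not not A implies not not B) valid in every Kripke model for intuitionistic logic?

Yes

This is the distribution of double negation over implication, which is intuitionistically derivable.
Assume not not (A implies B) and not not A; suppose not B. Then A implies B would give not A (by contraposition), contradicting not not A; so not (A implies B), contradicting not not (A implies B). Hence not not B.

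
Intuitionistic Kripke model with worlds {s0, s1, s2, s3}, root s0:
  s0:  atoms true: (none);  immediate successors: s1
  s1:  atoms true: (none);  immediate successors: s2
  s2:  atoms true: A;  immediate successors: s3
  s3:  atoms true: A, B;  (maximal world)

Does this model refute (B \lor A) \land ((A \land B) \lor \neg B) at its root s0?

Yes

s0 \nVdash (B \lor A) \land ((A \land B) \lor \neg B) since s0 fails B \lor A.
So the root s0 does not force (B \lor A) \land ((A \land B) \lor \neg B); the model is a countermodel.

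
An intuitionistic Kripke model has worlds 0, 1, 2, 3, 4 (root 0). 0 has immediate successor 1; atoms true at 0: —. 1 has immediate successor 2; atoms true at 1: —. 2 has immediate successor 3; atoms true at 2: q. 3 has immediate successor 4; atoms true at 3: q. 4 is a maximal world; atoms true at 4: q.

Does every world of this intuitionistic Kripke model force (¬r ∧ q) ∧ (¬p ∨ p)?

Not every world: 0 ⊮ (¬r ∧ q) ∧ (¬p ∨ p).
0 ⊮ (¬r ∧ q) ∧ (¬p ∨ p) since 0 fails ¬r ∧ q.

No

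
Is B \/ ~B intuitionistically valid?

No

This is the law of excluded middle, which is not intuitionistically valid.
A Kripke countermodel: worlds a, b; order generated by a <= b; atoms true at each world — a:{}; b:{B}.
a ||-/- B \/ ~B: neither disjunct is forced at a.
a lacks atom B, so a ||-/- B.
So the root a does not force the formula.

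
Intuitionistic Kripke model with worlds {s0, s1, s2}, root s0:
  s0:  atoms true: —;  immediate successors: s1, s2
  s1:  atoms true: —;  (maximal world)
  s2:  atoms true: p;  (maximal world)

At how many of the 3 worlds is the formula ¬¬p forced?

s0: does not force it — s0 ⊮ ¬¬p since s1 is accessible from s0 and s1 ⊩ ¬p.
s1: does not force it — s1 ⊮ ¬¬p since s1 is accessible from s1 and s1 ⊩ ¬p.
s2: forces it.
Worlds forcing the formula: {s2}.

1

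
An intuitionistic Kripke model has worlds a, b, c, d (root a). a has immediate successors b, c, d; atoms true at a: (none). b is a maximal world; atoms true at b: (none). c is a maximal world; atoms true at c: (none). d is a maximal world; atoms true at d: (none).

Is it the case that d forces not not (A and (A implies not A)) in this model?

d does not force not not (A and (A implies not A)) since d is accessible from d and d forces not (A and (A implies not A)).
d forces not (A and (A implies not A)): no world accessible from d forces A and (A implies not A).

No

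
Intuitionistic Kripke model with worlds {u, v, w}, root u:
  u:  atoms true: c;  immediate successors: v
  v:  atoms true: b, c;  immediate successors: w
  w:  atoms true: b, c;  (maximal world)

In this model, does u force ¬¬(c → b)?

Yes

u ⊩ ¬¬(c → b): no world accessible from u forces ¬(c → b).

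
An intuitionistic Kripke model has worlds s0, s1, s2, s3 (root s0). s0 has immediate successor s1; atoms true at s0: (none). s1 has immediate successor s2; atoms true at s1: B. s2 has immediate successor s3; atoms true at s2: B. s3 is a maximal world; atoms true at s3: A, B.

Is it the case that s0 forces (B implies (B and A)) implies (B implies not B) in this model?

No

s0 does not force (B implies (B and A)) implies (B implies not B): at the accessible world s3, s3 forces B implies (B and A) but s3 does not force B implies not B.
s3 does not force B implies not B: already at s3 itself, s3 forces B but s3 does not force not B.
s3 does not force not B since s3 is accessible from s3 and s3 forces B.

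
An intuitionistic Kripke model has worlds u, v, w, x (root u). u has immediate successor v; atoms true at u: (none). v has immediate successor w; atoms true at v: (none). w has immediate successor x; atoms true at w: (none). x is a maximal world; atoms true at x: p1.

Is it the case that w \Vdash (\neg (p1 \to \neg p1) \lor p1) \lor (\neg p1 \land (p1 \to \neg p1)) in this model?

Yes

w \Vdash (\neg (p1 \to \neg p1) \lor p1) \lor (\neg p1 \land (p1 \to \neg p1)) via the disjunct \neg (p1 \to \neg p1) \lor p1.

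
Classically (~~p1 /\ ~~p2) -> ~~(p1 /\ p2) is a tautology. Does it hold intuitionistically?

This is the distribution of double negation over conjunction, which is intuitionistically derivable.
Assume ~~p1, ~~p2, and ~(p1 /\ p2). From p1 we'd get ~p2 (since p1 /\ p2 is refuted), contradicting ~~p2; so ~p1, contradicting ~~p1.

Yes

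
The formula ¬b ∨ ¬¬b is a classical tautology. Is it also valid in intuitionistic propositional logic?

No

This is the weak law of excluded middle, which is not intuitionistically valid.
A Kripke countermodel: worlds s0, s1, s2; order generated by s0 ≤ s1, s0 ≤ s2; atoms true at each world — s0:{}; s1:{b}; s2:{}.
s0 ⊮ ¬b ∨ ¬¬b: neither disjunct is forced at s0.
s0 ⊮ ¬b since s1 is accessible from s0 and s1 ⊩ b.
So the root s0 does not force the formula.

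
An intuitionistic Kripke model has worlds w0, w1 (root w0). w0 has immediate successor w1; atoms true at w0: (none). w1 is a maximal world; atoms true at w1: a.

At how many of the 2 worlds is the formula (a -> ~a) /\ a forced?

0

w0: does not force it — w0 ||-/- (a -> ~a) /\ a since w0 fails a -> ~a.
w1: does not force it.
Worlds forcing the formula: { }.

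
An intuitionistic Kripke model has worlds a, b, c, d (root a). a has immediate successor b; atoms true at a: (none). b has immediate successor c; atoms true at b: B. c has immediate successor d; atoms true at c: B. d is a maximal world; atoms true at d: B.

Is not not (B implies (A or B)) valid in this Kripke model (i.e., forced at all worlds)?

Yes

a forces not not (B implies (A or B)): no world accessible from a forces not (B implies (A or B)).
Since the root a forces not not (B implies (A or B)) and forcing is persistent (monotone upward), every world forces it.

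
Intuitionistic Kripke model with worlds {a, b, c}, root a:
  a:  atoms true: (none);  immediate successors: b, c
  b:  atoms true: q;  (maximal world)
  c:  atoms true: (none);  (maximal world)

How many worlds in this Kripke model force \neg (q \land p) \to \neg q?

1

a: does not force it — a \nVdash \neg (q \land p) \to \neg q: already at a itself, a \Vdash \neg (q \land p) but a \nVdash \neg q.
b: does not force it.
c: forces it.
Worlds forcing the formula: {c}.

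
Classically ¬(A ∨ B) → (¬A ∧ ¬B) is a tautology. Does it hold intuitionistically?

Yes

This is a constructively valid De Morgan direction (negated disjunction to conjunction of negations), which is intuitionistically derivable.
From ¬(A ∨ B): if A held then A ∨ B would, contradiction — so ¬A; similarly ¬B.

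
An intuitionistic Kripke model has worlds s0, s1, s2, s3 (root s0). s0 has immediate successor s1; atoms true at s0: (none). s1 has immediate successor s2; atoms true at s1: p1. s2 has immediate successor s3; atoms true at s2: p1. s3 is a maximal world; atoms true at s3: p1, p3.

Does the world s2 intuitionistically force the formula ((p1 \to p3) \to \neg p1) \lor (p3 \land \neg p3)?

s2 \nVdash ((p1 \to p3) \to \neg p1) \lor (p3 \land \neg p3): neither disjunct is forced at s2.
s2 \nVdash (p1 \to p3) \to \neg p1: at the accessible world s3, s3 \Vdash p1 \to p3 but s3 \nVdash \neg p1.
s3 \nVdash \neg p1 since s3 is accessible from s3 and s3 \Vdash p1.

No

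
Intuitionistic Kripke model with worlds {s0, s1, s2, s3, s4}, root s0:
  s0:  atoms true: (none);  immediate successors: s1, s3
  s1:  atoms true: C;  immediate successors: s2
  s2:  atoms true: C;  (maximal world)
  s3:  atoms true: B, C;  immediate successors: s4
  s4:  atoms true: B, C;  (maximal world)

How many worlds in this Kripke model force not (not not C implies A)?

s0: forces it.
s1: forces it.
s2: forces it.
s3: forces it.
s4: forces it.
Worlds forcing the formula: {s0, s1, s2, s3, s4}.

5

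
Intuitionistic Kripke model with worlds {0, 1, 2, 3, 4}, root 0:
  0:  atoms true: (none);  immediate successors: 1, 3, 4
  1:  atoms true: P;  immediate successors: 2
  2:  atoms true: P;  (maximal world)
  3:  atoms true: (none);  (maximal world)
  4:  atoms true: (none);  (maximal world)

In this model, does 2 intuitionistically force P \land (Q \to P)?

Yes

2 \Vdash P \land (Q \to P) since 2 forces both conjuncts.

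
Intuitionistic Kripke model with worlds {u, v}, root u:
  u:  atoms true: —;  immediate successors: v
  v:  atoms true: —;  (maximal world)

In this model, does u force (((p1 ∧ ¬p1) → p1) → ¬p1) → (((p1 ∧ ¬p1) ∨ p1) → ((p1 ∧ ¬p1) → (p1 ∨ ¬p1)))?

u ⊩ (((p1 ∧ ¬p1) → p1) → ¬p1) → (((p1 ∧ ¬p1) ∨ p1) → ((p1 ∧ ¬p1) → (p1 ∨ ¬p1))): every world accessible from u that forces ((p1 ∧ ¬p1) → p1) → ¬p1 (namely u, v) also forces ((p1 ∧ ¬p1) ∨ p1) → ((p1 ∧ ¬p1) → (p1 ∨ ¬p1)).

Yes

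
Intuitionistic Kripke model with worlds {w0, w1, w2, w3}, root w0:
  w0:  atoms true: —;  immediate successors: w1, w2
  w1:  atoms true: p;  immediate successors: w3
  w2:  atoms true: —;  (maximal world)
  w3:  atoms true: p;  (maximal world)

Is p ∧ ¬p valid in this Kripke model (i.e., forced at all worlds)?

Not every world: w0 ⊮ p ∧ ¬p.
w0 ⊮ p ∧ ¬p since w0 fails p.

No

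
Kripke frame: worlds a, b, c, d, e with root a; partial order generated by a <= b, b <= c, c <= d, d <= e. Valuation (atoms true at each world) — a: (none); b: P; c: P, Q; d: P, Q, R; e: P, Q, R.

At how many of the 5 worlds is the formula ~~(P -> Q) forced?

5

a: forces it.
b: forces it.
c: forces it.
d: forces it.
e: forces it.
Worlds forcing the formula: {a, b, c, d, e}.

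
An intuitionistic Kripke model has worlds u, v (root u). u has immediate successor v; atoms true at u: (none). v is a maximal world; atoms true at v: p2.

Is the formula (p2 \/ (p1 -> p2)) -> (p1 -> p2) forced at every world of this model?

Yes

u ||- (p2 \/ (p1 -> p2)) -> (p1 -> p2): every world accessible from u that forces p2 \/ (p1 -> p2) (namely u, v) also forces p1 -> p2.
Since the root u forces (p2 \/ (p1 -> p2)) -> (p1 -> p2) and forcing is persistent (monotone upward), every world forces it.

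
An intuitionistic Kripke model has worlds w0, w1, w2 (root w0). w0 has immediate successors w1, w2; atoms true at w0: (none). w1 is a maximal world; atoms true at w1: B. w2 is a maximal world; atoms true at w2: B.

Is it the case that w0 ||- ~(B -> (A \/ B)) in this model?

No

w0 ||-/- ~(B -> (A \/ B)) since w0 is accessible from w0 and w0 ||- B -> (A \/ B).
w0 ||- B -> (A \/ B): every world accessible from w0 that forces B (namely w1, w2) also forces A \/ B.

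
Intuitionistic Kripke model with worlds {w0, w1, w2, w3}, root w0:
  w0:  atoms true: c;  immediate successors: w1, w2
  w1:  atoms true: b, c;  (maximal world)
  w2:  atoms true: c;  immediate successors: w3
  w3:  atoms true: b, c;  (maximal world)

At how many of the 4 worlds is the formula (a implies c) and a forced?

0

w0: does not force it — w0 does not force (a implies c) and a since w0 fails a.
w1: does not force it.
w2: does not force it.
w3: does not force it.
Worlds forcing the formula: { }.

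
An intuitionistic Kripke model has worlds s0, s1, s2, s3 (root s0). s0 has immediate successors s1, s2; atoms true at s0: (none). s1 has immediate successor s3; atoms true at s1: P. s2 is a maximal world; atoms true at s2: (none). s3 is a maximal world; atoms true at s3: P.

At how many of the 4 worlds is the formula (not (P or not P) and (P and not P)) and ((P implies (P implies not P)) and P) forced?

s0: does not force it — s0 does not force (not (P or not P) and (P and not P)) and ((P implies (P implies not P)) and P) since s0 fails not (P or not P) and (P and not P).
s1: does not force it — s1 does not force (not (P or not P) and (P and not P)) and ((P implies (P implies not P)) and P) since s1 fails not (P or not P) and (P and not P).
s2: does not force it.
s3: does not force it.
Worlds forcing the formula: { }.

0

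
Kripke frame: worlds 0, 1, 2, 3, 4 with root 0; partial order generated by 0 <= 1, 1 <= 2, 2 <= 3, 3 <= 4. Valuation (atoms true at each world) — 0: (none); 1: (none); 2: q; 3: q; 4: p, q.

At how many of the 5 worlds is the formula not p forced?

0

0: does not force it — 0 does not force not p since 4 is accessible from 0 and 4 forces p.
1: does not force it — 1 does not force not p since 4 is accessible from 1 and 4 forces p.
2: does not force it.
3: does not force it.
4: does not force it.
Worlds forcing the formula: { }.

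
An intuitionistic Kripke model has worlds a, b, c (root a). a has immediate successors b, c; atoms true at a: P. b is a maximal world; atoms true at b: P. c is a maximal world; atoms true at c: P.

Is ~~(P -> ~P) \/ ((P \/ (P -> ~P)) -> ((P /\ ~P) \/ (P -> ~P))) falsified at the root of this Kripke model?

a ||-/- ~~(P -> ~P) \/ ((P \/ (P -> ~P)) -> ((P /\ ~P) \/ (P -> ~P))): neither disjunct is forced at a.
a ||-/- ~~(P -> ~P) since a is accessible from a and a ||- ~(P -> ~P).
a ||- ~(P -> ~P): no world accessible from a forces P -> ~P.
So the root a does not force ~~(P -> ~P) \/ ((P \/ (P -> ~P)) -> ((P /\ ~P) \/ (P -> ~P))); the model is a countermodel.

Yes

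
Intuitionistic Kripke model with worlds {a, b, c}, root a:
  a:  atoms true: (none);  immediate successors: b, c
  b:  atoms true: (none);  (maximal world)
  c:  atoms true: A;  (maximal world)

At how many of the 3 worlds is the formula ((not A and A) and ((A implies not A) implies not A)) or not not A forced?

a: does not force it — a does not force ((not A and A) and ((A implies not A) implies not A)) or not not A: neither disjunct is forced at a.
b: does not force it — b does not force ((not A and A) and ((A implies not A) implies not A)) or not not A: neither disjunct is forced at b.
c: forces it.
Worlds forcing the formula: {c}.

1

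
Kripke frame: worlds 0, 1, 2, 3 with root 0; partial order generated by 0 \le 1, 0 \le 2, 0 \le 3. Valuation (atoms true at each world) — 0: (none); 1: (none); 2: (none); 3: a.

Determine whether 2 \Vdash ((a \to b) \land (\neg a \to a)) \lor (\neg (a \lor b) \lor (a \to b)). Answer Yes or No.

Yes

2 \Vdash ((a \to b) \land (\neg a \to a)) \lor (\neg (a \lor b) \lor (a \to b)) via the disjunct \neg (a \lor b) \lor (a \to b).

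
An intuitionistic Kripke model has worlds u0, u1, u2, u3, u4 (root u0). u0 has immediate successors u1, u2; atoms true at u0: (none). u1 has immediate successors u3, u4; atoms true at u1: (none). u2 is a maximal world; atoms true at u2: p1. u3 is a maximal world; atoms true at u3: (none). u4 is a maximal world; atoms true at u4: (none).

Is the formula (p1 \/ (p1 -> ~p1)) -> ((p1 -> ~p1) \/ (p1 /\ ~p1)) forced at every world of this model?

Not every world: u0 ||-/- (p1 \/ (p1 -> ~p1)) -> ((p1 -> ~p1) \/ (p1 /\ ~p1)).
u0 ||-/- (p1 \/ (p1 -> ~p1)) -> ((p1 -> ~p1) \/ (p1 /\ ~p1)): at the accessible world u2, u2 ||- p1 \/ (p1 -> ~p1) but u2 ||-/- (p1 -> ~p1) \/ (p1 /\ ~p1).
u2 ||-/- (p1 -> ~p1) \/ (p1 /\ ~p1): neither disjunct is forced at u2.
u2 ||-/- p1 -> ~p1: already at u2 itself, u2 ||- p1 but u2 ||-/- ~p1.

No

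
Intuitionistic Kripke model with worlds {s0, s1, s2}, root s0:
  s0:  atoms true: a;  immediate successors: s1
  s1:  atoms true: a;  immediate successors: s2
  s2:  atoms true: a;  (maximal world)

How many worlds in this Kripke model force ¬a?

0

s0: does not force it — s0 ⊮ ¬a since s0 is accessible from s0 and s0 ⊩ a.
s1: does not force it — s1 ⊮ ¬a since s1 is accessible from s1 and s1 ⊩ a.
s2: does not force it.
Worlds forcing the formula: { }.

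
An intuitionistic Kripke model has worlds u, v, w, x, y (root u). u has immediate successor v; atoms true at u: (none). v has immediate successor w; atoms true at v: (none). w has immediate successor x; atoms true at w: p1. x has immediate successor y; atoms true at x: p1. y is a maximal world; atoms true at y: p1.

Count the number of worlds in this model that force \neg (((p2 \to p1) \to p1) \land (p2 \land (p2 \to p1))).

u: forces it.
v: forces it.
w: forces it.
x: forces it.
y: forces it.
Worlds forcing the formula: {u, v, w, x, y}.

5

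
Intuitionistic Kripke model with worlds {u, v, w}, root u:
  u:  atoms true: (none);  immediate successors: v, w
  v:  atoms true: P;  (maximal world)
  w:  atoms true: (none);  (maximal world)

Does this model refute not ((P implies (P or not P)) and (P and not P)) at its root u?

u forces not ((P implies (P or not P)) and (P and not P)): no world accessible from u forces (P implies (P or not P)) and (P and not P).
So the root u forces not ((P implies (P or not P)) and (P and not P)); the model is not a countermodel.

No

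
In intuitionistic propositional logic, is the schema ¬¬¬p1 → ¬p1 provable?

Yes

This is triple-negation reduction, which is intuitionistically derivable.
Assume ¬¬¬p1 and suppose p1. Then ¬¬p1 (double-negation introduction), contradicting ¬¬¬p1. So ¬p1.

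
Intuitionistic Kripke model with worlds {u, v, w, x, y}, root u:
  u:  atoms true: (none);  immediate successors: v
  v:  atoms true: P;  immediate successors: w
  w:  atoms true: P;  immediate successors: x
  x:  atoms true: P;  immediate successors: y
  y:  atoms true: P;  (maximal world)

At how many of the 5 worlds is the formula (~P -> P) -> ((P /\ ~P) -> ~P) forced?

5

u: forces it.
v: forces it.
w: forces it.
x: forces it.
y: forces it.
Worlds forcing the formula: {u, v, w, x, y}.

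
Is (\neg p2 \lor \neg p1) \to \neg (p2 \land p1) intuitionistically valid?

Yes

This is a constructively valid De Morgan direction (disjunction of negations to negated conjunction), which is intuitionistically derivable.
If \neg p2 holds at a world then no accessible world forces p2, hence none forces p2 \land p1; likewise for \neg p1.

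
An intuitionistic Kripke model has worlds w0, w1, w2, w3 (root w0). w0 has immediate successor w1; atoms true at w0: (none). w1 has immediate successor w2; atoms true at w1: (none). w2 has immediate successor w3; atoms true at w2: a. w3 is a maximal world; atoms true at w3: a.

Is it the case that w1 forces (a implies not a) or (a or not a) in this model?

w1 does not force (a implies not a) or (a or not a): neither disjunct is forced at w1.
w1 does not force a implies not a: at the accessible world w2, w2 forces a but w2 does not force not a.
w2 does not force not a since w2 is accessible from w2 and w2 forces a.

No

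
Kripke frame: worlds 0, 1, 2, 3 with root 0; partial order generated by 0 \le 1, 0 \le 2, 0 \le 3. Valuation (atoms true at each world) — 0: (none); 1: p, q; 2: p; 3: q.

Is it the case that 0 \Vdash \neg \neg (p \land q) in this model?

0 \nVdash \neg \neg (p \land q) since 2 is accessible from 0 and 2 \Vdash \neg (p \land q).
2 \Vdash \neg (p \land q): no world accessible from 2 forces p \land q.

No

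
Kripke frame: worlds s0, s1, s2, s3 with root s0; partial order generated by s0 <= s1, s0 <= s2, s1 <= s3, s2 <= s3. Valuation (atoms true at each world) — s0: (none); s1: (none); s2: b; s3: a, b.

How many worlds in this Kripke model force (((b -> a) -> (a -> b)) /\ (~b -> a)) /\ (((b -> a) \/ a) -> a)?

s0: does not force it — s0 ||-/- (((b -> a) -> (a -> b)) /\ (~b -> a)) /\ (((b -> a) \/ a) -> a) since s0 fails ((b -> a) \/ a) -> a.
s1: does not force it — s1 ||-/- (((b -> a) -> (a -> b)) /\ (~b -> a)) /\ (((b -> a) \/ a) -> a) since s1 fails ((b -> a) \/ a) -> a.
s2: forces it.
s3: forces it.
Worlds forcing the formula: {s2, s3}.

2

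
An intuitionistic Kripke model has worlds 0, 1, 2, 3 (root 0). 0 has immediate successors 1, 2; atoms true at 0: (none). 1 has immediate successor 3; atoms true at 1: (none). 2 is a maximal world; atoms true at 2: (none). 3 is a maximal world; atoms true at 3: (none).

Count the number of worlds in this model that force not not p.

0

0: does not force it — 0 does not force not not p since 0 is accessible from 0 and 0 forces not p.
1: does not force it.
2: does not force it.
3: does not force it.
Worlds forcing the formula: { }.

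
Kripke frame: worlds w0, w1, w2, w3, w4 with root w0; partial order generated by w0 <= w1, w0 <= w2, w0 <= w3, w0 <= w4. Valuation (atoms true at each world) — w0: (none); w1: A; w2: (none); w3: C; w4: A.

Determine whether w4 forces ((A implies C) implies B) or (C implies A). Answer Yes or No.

Yes

w4 forces ((A implies C) implies B) or (C implies A) via the disjunct (A implies C) implies B.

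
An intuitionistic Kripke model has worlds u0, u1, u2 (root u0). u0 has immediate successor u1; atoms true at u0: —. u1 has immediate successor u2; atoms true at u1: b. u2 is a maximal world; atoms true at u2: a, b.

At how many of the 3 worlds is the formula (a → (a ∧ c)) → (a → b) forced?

u0: forces it.
u1: forces it.
u2: forces it.
Worlds forcing the formula: {u0, u1, u2}.

3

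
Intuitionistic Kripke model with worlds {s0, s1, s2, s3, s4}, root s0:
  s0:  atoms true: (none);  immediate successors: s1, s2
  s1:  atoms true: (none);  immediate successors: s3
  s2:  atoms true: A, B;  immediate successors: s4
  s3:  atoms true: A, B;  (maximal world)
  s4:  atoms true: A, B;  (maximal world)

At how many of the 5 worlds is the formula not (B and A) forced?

s0: does not force it — s0 does not force not (B and A) since s2 is accessible from s0 and s2 forces B and A.
s1: does not force it — s1 does not force not (B and A) since s3 is accessible from s1 and s3 forces B and A.
s2: does not force it — s2 does not force not (B and A) since s2 is accessible from s2 and s2 forces B and A.
s3: does not force it.
s4: does not force it.
Worlds forcing the formula: { }.

0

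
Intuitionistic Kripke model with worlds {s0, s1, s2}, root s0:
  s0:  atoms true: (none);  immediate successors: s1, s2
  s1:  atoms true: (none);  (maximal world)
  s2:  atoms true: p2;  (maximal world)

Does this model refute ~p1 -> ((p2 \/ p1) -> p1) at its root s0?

s0 ||-/- ~p1 -> ((p2 \/ p1) -> p1): already at s0 itself, s0 ||- ~p1 but s0 ||-/- (p2 \/ p1) -> p1.
s0 ||-/- (p2 \/ p1) -> p1: at the accessible world s2, s2 ||- p2 \/ p1 but s2 ||-/- p1.
s2 lacks atom p1, so s2 ||-/- p1.
So the root s0 does not force ~p1 -> ((p2 \/ p1) -> p1); the model is a countermodel.

Yes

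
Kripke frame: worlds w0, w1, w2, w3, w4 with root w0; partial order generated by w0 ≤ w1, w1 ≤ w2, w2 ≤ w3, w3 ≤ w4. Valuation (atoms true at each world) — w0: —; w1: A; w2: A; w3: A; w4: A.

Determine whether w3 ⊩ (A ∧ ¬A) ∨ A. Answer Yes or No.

w3 ⊩ (A ∧ ¬A) ∨ A via the disjunct A.

Yes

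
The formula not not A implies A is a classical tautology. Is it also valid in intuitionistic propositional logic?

This is double-negation elimination, which is not intuitionistically valid.
A Kripke countermodel: worlds u0, u1; order generated by u0 <= u1; atoms true at each world — u0:{}; u1:{A}.
u0 does not force not not A implies A: already at u0 itself, u0 forces not not A but u0 does not force A.
u0 lacks atom A, so u0 does not force A.
So the root u0 does not force the formula.

No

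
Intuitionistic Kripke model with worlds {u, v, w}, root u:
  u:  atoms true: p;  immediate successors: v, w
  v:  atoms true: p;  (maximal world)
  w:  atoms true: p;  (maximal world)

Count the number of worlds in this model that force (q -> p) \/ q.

3

u: forces it.
v: forces it.
w: forces it.
Worlds forcing the formula: {u, v, w}.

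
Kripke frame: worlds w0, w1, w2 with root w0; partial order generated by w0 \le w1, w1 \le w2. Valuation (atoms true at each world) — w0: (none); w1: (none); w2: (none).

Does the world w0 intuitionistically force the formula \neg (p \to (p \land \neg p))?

No

w0 \nVdash \neg (p \to (p \land \neg p)) since w0 is accessible from w0 and w0 \Vdash p \to (p \land \neg p).
w0 \Vdash p \to (p \land \neg p) vacuously: no world accessible from w0 forces the antecedent p.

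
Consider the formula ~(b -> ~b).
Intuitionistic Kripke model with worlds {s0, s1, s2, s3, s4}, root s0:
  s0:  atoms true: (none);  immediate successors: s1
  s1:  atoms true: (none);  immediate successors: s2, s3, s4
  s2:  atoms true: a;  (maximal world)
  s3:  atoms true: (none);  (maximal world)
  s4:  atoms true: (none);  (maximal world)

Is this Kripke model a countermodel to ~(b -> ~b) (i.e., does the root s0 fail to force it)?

Yes

s0 ||-/- ~(b -> ~b) since s0 is accessible from s0 and s0 ||- b -> ~b.
s0 ||- b -> ~b vacuously: no world accessible from s0 forces the antecedent b.
So the root s0 does not force ~(b -> ~b); the model is a countermodel.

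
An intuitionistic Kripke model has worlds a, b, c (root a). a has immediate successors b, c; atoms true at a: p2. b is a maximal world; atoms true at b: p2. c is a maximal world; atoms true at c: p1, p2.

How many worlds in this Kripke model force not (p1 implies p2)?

0

a: does not force it — a does not force not (p1 implies p2) since a is accessible from a and a forces p1 implies p2.
b: does not force it — b does not force not (p1 implies p2) since b is accessible from b and b forces p1 implies p2.
c: does not force it.
Worlds forcing the formula: { }.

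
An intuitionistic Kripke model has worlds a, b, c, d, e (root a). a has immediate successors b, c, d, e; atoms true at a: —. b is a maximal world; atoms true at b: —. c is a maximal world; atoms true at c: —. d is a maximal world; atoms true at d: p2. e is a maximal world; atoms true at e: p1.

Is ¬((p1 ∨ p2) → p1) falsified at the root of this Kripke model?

a ⊮ ¬((p1 ∨ p2) → p1) since b is accessible from a and b ⊩ (p1 ∨ p2) → p1.
b ⊩ (p1 ∨ p2) → p1 vacuously: no world accessible from b forces the antecedent p1 ∨ p2.
So the root a does not force ¬((p1 ∨ p2) → p1); the model is a countermodel.

Yes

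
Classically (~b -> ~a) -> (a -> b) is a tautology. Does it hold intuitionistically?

No

This is the converse of contraposition, which is not intuitionistically valid.
A Kripke countermodel: worlds u, v; order generated by u <= v; atoms true at each world — u:{a}; v:{a,b}.
u ||-/- (~b -> ~a) -> (a -> b): already at u itself, u ||- ~b -> ~a but u ||-/- a -> b.
u ||-/- a -> b: already at u itself, u ||- a but u ||-/- b.
u lacks atom b, so u ||-/- b.
So the root u does not force the formula.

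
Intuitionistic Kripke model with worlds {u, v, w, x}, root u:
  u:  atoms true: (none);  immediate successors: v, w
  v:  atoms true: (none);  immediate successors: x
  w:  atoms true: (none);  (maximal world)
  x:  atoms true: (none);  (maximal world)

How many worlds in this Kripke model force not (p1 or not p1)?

0

u: does not force it — u does not force not (p1 or not p1) since u is accessible from u and u forces p1 or not p1.
v: does not force it — v does not force not (p1 or not p1) since v is accessible from v and v forces p1 or not p1.
w: does not force it — w does not force not (p1 or not p1) since w is accessible from w and w forces p1 or not p1.
x: does not force it.
Worlds forcing the formula: { }.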